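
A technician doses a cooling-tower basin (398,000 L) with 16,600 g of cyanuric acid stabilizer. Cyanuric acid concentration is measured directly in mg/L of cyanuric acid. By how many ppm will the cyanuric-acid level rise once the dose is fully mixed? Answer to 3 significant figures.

Rise: 16,600 g / 398,000 L × 1000 = 41.71 mg/L.

41.7 ppm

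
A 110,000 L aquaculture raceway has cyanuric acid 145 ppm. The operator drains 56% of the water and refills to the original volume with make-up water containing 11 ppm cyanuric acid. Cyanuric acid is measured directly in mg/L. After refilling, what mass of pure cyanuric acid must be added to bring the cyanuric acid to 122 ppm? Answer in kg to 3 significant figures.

5.72 kg

After draining 56% and refilling: 145 × 0.44 + 11 × 0.56 = 69.96 ppm.
Deficit to target: 122 − 69.96 = 52.04 mg/L.
Mass: 52.04 mg/L × 110,000 L = 5724 g cyanuric acid.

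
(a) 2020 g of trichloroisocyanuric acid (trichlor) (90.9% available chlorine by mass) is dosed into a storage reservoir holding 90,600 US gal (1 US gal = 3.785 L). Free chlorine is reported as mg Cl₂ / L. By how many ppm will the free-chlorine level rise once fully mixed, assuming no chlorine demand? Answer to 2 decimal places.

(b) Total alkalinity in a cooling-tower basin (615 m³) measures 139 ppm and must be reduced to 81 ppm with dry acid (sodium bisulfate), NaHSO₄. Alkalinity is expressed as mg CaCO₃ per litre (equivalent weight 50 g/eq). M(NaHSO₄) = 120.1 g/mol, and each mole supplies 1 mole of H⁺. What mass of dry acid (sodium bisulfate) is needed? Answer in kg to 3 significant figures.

(a) 5.35 ppm; (b) 85.7 kg

(a) Volume: 90,600 US gal × 3.785 L/gal = 342,921 L.
(a) Available chlorine delivered: 2020 g × 0.909 = 1836 g as Cl₂.
(a) Concentration rise: 1836 g / 342,921 L = 5.355 mg/L = 5.35 ppm.

(b) Volume: 615 m³ = 615,000 L.
(b) Alkalinity to neutralize: (139 − 81) = 58 mg/L as CaCO₃ × 615,000 L = 35,670 g as CaCO₃.
(b) Equivalents of H⁺ required: 35,670 ÷ 50 g/eq = 713.4 eq = 713.4 mol NaHSO₄.
(b) Mass of NaHSO₄: 713.4 × 120.1 = 85,680 g.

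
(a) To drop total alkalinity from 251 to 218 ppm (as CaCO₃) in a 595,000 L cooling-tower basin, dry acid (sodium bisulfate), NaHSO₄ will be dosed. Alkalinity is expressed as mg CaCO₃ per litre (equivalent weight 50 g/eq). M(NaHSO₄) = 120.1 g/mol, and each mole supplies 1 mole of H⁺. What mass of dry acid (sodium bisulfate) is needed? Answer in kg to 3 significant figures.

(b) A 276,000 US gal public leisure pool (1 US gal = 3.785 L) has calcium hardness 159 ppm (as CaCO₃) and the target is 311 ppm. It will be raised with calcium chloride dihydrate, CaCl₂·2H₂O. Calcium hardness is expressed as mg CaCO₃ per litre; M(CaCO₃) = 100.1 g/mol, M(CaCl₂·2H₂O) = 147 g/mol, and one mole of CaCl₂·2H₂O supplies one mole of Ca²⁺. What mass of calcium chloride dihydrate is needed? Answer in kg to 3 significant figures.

(a) 47.2 kg; (b) 233 kg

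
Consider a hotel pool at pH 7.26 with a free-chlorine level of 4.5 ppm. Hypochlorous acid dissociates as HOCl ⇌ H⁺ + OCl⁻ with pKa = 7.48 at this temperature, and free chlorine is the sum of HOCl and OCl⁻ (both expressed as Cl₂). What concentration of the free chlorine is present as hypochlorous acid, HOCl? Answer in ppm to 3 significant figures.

2.81 ppm

[OCl⁻]/[HOCl] = 10^(pH − pKa) = 10^(7.26 − 7.48) = 10^-0.22 = 0.6026.
Fraction as HOCl = 1 / (1 + 0.6026) = 0.624.
HOCl = 0.624 × 4.5 ppm = 2.808 ppm.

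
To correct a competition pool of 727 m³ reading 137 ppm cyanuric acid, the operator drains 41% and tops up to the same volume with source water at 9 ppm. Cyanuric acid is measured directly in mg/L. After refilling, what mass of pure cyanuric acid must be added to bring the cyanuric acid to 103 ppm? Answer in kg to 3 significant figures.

13.4 kg

Volume: 727 m³ = 727,000 L.
After draining 41% and refilling: 137 × 0.59 + 9 × 0.41 = 84.52 ppm.
Deficit to target: 103 − 84.52 = 18.48 mg/L.
Mass: 18.48 mg/L × 727,000 L = 13,430 g cyanuric acid.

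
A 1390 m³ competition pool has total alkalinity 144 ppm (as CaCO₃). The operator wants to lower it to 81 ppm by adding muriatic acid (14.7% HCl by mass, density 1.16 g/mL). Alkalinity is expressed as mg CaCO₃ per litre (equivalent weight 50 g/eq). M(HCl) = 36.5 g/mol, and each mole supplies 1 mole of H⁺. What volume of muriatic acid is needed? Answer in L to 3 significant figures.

Volume: 1390 m³ = 1,390,000 L.
Alkalinity to neutralize: (144 − 81) = 63 mg/L as CaCO₃ × 1,390,000 L = 87,570 g as CaCO₃.
Equivalents of H⁺ required: 87,570 ÷ 50 g/eq = 1751 eq = 1751 mol HCl.
Mass of HCl: 1751 × 36.5 = 63,930 g.
Mass of 14.7% solution: 63,930 / 0.147 = 434,900 g.
Volume: 434,900 g ÷ 1.16 g/mL = 374,900 mL.

375 L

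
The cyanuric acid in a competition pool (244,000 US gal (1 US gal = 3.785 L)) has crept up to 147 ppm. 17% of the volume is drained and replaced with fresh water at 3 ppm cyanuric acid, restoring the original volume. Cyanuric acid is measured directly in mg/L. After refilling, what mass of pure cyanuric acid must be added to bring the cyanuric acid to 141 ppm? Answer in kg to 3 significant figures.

Volume: 244,000 US gal × 3.785 L/gal = 923,540 L.
After draining 17% and refilling: 147 × 0.83 + 3 × 0.17 = 122.52 ppm.
Deficit to target: 141 − 122.52 = 18.48 mg/L.
Mass: 18.48 mg/L × 923,540 L = 17,070 g cyanuric acid.

17.1 kg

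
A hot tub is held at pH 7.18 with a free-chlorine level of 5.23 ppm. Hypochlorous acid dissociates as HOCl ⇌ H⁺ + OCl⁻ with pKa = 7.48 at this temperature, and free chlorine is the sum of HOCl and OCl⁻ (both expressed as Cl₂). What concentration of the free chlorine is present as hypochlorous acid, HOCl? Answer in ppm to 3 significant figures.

[OCl⁻]/[HOCl] = 10^(pH − pKa) = 10^(7.18 − 7.48) = 10^-0.30 = 0.5012.
Fraction as HOCl = 1 / (1 + 0.5012) = 0.6661.
HOCl = 0.6661 × 5.23 ppm = 3.484 ppm.

3.48 ppm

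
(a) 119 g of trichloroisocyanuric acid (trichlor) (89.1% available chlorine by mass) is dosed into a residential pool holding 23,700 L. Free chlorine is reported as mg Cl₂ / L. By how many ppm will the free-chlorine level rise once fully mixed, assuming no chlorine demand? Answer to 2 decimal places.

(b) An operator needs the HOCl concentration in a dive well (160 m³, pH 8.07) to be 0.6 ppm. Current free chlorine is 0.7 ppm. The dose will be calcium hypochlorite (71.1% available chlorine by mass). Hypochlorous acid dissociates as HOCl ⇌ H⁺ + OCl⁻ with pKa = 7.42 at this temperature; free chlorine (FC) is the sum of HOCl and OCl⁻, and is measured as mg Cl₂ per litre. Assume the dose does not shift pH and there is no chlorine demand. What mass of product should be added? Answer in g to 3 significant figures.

(a) Available chlorine delivered: 119 g × 0.891 = 106 g as Cl₂.
(a) Concentration rise: 106 g / 23,700 L = 4.474 mg/L = 4.47 ppm.

(b) Volume: 160 m³ = 160,000 L.
(b) [OCl⁻]/[HOCl] = 10^(pH − pKa) = 10^(8.07 − 7.42) = 4.467; fraction as HOCl = 1/(1 + 4.467) = 0.1829.
(b) Free chlorine required for 0.6 ppm HOCl: 0.6 / 0.1829 = 3.28 ppm.
(b) FC to add: 3.28 − 0.7 = 2.58 mg/L as Cl₂.
(b) Cl₂ equivalent: 2.58 mg/L × 160,000 L = 412.8 g.
(b) Product at 71.1% available Cl: 412.8 / 0.711 = 580.6 g.

(a) 4.47 ppm; (b) 581 g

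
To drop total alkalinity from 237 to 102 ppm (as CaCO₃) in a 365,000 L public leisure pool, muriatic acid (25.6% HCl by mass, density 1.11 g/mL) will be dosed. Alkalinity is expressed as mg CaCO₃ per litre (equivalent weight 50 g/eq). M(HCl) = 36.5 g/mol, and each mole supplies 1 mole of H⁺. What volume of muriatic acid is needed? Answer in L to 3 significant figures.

127 L

Alkalinity to neutralize: (237 − 102) = 135 mg/L as CaCO₃ × 365,000 L = 49,280 g as CaCO₃.
Equivalents of H⁺ required: 49,280 ÷ 50 g/eq = 985.5 eq = 985.5 mol HCl.
Mass of HCl: 985.5 × 36.5 = 35,970 g.
Mass of 25.6% solution: 35,970 / 0.256 = 140,500 g.
Volume: 140,500 g ÷ 1.11 g/mL = 126,600 mL.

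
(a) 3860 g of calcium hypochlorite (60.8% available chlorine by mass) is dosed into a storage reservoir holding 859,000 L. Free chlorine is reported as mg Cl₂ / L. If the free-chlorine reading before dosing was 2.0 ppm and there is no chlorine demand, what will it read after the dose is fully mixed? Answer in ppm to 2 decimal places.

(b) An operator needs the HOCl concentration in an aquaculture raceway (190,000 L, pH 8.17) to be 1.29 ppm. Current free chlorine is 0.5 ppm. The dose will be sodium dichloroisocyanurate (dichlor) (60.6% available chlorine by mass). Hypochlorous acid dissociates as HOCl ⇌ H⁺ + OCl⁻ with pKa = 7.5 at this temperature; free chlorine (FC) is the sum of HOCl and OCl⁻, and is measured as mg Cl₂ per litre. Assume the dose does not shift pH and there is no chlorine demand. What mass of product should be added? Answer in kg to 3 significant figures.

(a) 4.73 ppm; (b) 2.14 kg

(a) Available chlorine delivered: 3860 g × 0.608 = 2347 g as Cl₂.
(a) Concentration rise: 2347 g / 859,000 L = 2.732 mg/L = 2.73 ppm.
(a) Final FC: 2.0 + 2.73 = 4.73 ppm.

(b) [OCl⁻]/[HOCl] = 10^(pH − pKa) = 10^(8.17 − 7.5) = 4.677; fraction as HOCl = 1/(1 + 4.677) = 0.1761.
(b) Free chlorine required for 1.29 ppm HOCl: 1.29 / 0.1761 = 7.324 ppm.
(b) FC to add: 7.324 − 0.5 = 6.824 mg/L as Cl₂.
(b) Cl₂ equivalent: 6.824 mg/L × 190,000 L = 1297 g.
(b) Product at 60.6% available Cl: 1297 / 0.606 = 2139 g.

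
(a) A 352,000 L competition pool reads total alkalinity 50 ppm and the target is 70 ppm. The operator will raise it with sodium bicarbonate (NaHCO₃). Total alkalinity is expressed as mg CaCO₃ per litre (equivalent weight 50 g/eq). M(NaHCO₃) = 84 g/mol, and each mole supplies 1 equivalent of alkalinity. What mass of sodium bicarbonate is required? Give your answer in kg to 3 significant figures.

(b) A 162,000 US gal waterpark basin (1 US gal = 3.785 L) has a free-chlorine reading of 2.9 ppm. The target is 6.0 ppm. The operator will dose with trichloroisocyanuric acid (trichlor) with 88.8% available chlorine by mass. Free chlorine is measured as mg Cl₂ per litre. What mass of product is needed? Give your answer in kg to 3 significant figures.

(a) 11.8 kg; (b) 2.14 kg

(a) Alkalinity to add: (70 − 50) = 20 mg/L as CaCO₃ × 352,000 L = 7040 g as CaCO₃.
(a) Equivalents: 7040 g ÷ 50 g/eq = 140.8 eq.
(a) NaHCO₃ supplies 1 eq per mole → 140.8 mol.
(a) Mass: 140.8 mol × 84 g/mol = 11,830 g.

(b) Volume: 162,000 US gal × 3.785 L/gal = 613,170 L.
(b) Chlorine deficit: 6.0 − 2.9 = 3.1 ppm = 3.1 mg/L as Cl₂.
(b) Cl₂ equivalent needed: 3.1 mg/L × 613,170 L = 1,901,000 mg = 1901 g.
(b) Product at 88.8% available chlorine: 1901 / 0.888 = 2141 g.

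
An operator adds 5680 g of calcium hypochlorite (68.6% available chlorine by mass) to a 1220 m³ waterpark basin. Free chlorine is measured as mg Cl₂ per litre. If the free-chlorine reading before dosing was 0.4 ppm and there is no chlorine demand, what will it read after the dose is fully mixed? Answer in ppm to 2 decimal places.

Volume: 1220 m³ = 1,220,000 L.
Available chlorine delivered: 5680 g × 0.686 = 3896 g as Cl₂.
Concentration rise: 3896 g / 1,220,000 L = 3.194 mg/L = 3.19 ppm.
Final FC: 0.4 + 3.19 = 3.59 ppm.

3.59 ppm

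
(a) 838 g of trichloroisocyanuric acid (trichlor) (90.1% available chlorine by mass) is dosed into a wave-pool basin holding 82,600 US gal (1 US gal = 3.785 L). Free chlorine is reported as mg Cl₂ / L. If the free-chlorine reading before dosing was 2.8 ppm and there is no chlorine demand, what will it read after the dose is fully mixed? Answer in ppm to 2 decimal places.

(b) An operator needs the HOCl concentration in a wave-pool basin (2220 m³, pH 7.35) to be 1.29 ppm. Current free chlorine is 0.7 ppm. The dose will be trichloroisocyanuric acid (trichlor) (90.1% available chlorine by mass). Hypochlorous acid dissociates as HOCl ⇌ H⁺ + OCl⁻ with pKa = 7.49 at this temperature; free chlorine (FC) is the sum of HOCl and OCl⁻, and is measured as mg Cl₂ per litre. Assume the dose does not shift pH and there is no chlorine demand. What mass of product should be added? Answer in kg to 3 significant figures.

(a) 5.22 ppm; (b) 3.76 kg

(a) Volume: 82,600 US gal × 3.785 L/gal = 312,641 L.
(a) Available chlorine delivered: 838 g × 0.901 = 755 g as Cl₂.
(a) Concentration rise: 755 g / 312,641 L = 2.415 mg/L = 2.42 ppm.
(a) Final FC: 2.8 + 2.42 = 5.22 ppm.

(b) Volume: 2220 m³ = 2,220,000 L.
(b) [OCl⁻]/[HOCl] = 10^(pH − pKa) = 10^(7.35 − 7.49) = 0.7244; fraction as HOCl = 1/(1 + 0.7244) = 0.5799.
(b) Free chlorine required for 1.29 ppm HOCl: 1.29 / 0.5799 = 2.225 ppm.
(b) FC to add: 2.225 − 0.7 = 1.525 mg/L as Cl₂.
(b) Cl₂ equivalent: 1.525 mg/L × 2,220,000 L = 3384 g.
(b) Product at 90.1% available Cl: 3384 / 0.901 = 3756 g.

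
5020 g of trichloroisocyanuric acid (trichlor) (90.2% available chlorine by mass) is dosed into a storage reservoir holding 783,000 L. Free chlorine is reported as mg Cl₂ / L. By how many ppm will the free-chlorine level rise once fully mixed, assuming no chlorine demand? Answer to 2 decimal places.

5.78 ppm

Available chlorine delivered: 5020 g × 0.902 = 4528 g as Cl₂.
Concentration rise: 4528 g / 783,000 L = 5.783 mg/L = 5.78 ppm.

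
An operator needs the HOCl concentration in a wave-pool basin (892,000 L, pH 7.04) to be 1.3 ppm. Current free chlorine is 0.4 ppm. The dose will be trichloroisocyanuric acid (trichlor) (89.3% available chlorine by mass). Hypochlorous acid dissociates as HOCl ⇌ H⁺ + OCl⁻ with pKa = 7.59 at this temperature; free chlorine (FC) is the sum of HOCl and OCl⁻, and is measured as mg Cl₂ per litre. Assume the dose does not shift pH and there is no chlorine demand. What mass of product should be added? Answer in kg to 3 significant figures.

[OCl⁻]/[HOCl] = 10^(pH − pKa) = 10^(7.04 − 7.59) = 0.2818; fraction as HOCl = 1/(1 + 0.2818) = 0.7801.
Free chlorine required for 1.3 ppm HOCl: 1.3 / 0.7801 = 1.666 ppm.
FC to add: 1.666 − 0.4 = 1.266 mg/L as Cl₂.
Cl₂ equivalent: 1.266 mg/L × 892,000 L = 1130 g.
Product at 89.3% available Cl: 1130 / 0.893 = 1265 g.

1.26 kg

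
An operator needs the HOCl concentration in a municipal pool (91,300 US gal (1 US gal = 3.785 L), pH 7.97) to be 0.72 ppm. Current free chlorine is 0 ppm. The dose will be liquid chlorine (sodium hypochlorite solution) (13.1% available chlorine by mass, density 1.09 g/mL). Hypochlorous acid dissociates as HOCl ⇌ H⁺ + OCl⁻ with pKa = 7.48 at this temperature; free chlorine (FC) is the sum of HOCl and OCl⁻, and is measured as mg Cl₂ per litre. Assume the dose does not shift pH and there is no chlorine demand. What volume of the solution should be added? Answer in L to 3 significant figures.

Volume: 91,300 US gal × 3.785 L/gal = 345,570 L.
[OCl⁻]/[HOCl] = 10^(pH − pKa) = 10^(7.97 − 7.48) = 3.09; fraction as HOCl = 1/(1 + 3.09) = 0.2445.
Free chlorine required for 0.72 ppm HOCl: 0.72 / 0.2445 = 2.945 ppm.
FC to add: 2.945 − 0 = 2.945 mg/L as Cl₂.
Cl₂ equivalent: 2.945 mg/L × 345,570 L = 1018 g.
Product at 13.1% available Cl: 1018 / 0.131 = 7769 g.
Volume: 7769 g ÷ 1.09 g/mL = 7127 mL.

7.13 L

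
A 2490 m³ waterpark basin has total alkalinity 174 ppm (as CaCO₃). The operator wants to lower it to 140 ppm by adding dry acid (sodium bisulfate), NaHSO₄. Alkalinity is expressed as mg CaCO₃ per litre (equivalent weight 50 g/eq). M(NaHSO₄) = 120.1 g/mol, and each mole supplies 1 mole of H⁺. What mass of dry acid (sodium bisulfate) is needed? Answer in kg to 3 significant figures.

203 kg

Volume: 2490 m³ = 2,490,000 L.
Alkalinity to neutralize: (174 − 140) = 34 mg/L as CaCO₃ × 2,490,000 L = 84,660 g as CaCO₃.
Equivalents of H⁺ required: 84,660 ÷ 50 g/eq = 1693 eq = 1693 mol NaHSO₄.
Mass of NaHSO₄: 1693 × 120.1 = 203,400 g.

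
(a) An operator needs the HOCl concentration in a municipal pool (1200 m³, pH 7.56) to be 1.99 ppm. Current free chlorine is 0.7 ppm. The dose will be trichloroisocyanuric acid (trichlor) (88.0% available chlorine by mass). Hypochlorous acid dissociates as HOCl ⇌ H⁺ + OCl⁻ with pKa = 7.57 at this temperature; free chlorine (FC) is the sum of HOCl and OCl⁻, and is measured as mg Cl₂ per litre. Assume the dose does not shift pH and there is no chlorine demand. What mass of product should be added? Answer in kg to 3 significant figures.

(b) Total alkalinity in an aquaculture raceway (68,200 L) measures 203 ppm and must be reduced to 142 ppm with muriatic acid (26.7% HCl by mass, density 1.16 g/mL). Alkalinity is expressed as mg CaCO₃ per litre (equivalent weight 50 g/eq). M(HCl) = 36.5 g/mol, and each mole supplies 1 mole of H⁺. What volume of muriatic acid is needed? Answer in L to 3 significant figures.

(a) Volume: 1200 m³ = 1,200,000 L.
(a) [OCl⁻]/[HOCl] = 10^(pH − pKa) = 10^(7.56 − 7.57) = 0.9772; fraction as HOCl = 1/(1 + 0.9772) = 0.5058.
(a) Free chlorine required for 1.99 ppm HOCl: 1.99 / 0.5058 = 3.935 ppm.
(a) FC to add: 3.935 − 0.7 = 3.235 mg/L as Cl₂.
(a) Cl₂ equivalent: 3.235 mg/L × 1,200,000 L = 3882 g.
(a) Product at 88.0% available Cl: 3882 / 0.88 = 4411 g.

(b) Alkalinity to neutralize: (203 − 142) = 61 mg/L as CaCO₃ × 68,200 L = 4160 g as CaCO₃.
(b) Equivalents of H⁺ required: 4160 ÷ 50 g/eq = 83.2 eq = 83.2 mol HCl.
(b) Mass of HCl: 83.2 × 36.5 = 3037 g.
(b) Mass of 26.7% solution: 3037 / 0.267 = 11,370 g.
(b) Volume: 11,370 g ÷ 1.16 g/mL = 9805 mL.

(a) 4.41 kg; (b) 9.81 L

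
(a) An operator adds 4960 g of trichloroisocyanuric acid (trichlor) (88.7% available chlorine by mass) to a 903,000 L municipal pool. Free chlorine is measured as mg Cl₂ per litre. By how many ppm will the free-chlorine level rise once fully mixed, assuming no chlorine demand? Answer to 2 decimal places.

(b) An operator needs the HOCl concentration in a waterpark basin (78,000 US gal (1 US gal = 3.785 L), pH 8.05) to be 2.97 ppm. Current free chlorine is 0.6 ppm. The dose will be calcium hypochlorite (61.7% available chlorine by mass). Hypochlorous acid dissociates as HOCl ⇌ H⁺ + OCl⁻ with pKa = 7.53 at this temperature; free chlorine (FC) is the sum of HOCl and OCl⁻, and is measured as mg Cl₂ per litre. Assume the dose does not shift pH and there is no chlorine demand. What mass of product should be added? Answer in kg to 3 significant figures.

(a) 4.87 ppm; (b) 5.84 kg

(a) Available chlorine delivered: 4960 g × 0.887 = 4400 g as Cl₂.
(a) Concentration rise: 4400 g / 903,000 L = 4.872 mg/L = 4.87 ppm.

(b) Volume: 78,000 US gal × 3.785 L/gal = 295,230 L.
(b) [OCl⁻]/[HOCl] = 10^(pH − pKa) = 10^(8.05 − 7.53) = 3.311; fraction as HOCl = 1/(1 + 3.311) = 0.2319.
(b) Free chlorine required for 2.97 ppm HOCl: 2.97 / 0.2319 = 12.8 ppm.
(b) FC to add: 12.8 − 0.6 = 12.2 mg/L as Cl₂.
(b) Cl₂ equivalent: 12.2 mg/L × 295,230 L = 3603 g.
(b) Product at 61.7% available Cl: 3603 / 0.617 = 5840 g.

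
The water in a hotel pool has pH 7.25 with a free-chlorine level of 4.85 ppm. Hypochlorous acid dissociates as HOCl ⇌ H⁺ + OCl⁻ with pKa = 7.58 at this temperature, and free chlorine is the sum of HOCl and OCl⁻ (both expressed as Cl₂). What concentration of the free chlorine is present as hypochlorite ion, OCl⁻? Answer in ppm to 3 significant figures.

1.55 ppm

[OCl⁻]/[HOCl] = 10^(pH − pKa) = 10^(7.25 − 7.58) = 10^-0.33 = 0.4677.
Fraction as HOCl = 1 / (1 + 0.4677) = 0.6813.
OCl⁻ = (1 − 0.6813) × 4.85 ppm = 1.546 ppm.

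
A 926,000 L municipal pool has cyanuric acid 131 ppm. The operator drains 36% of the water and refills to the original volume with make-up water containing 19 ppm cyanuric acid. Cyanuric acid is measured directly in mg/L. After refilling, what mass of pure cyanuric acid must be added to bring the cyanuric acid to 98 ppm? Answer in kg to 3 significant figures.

6.78 kg

After draining 36% and refilling: 131 × 0.64 + 19 × 0.36 = 90.68 ppm.
Deficit to target: 98 − 90.68 = 7.32 mg/L.
Mass: 7.32 mg/L × 926,000 L = 6778 g cyanuric acid.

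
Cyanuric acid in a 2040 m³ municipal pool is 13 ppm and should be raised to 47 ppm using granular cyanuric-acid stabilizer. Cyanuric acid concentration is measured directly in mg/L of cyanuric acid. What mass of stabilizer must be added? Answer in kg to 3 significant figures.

Volume: 2040 m³ = 2,040,000 L.
CYA to add: (47 − 13) = 34 mg/L × 2,040,000 L = 69,360 g cyanuric acid.

69.4 kg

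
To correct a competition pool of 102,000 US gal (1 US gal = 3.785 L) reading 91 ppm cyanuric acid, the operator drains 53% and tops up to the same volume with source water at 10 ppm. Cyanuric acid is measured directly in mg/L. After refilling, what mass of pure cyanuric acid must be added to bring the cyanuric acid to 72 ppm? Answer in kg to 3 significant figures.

Volume: 102,000 US gal × 3.785 L/gal = 386,070 L.
After draining 53% and refilling: 91 × 0.47 + 10 × 0.53 = 48.07 ppm.
Deficit to target: 72 − 48.07 = 23.93 mg/L.
Mass: 23.93 mg/L × 386,070 L = 9239 g cyanuric acid.

9.24 kg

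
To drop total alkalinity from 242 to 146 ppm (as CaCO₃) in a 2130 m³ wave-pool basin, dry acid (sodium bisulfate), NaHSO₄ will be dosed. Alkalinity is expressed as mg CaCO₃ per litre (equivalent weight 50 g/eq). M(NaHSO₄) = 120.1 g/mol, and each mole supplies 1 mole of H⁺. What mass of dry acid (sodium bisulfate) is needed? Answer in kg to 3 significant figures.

491 kg

Volume: 2130 m³ = 2,130,000 L.
Alkalinity to neutralize: (242 − 146) = 96 mg/L as CaCO₃ × 2,130,000 L = 204,500 g as CaCO₃.
Equivalents of H⁺ required: 204,500 ÷ 50 g/eq = 4090 eq = 4090 mol NaHSO₄.
Mass of NaHSO₄: 4090 × 120.1 = 491,200 g.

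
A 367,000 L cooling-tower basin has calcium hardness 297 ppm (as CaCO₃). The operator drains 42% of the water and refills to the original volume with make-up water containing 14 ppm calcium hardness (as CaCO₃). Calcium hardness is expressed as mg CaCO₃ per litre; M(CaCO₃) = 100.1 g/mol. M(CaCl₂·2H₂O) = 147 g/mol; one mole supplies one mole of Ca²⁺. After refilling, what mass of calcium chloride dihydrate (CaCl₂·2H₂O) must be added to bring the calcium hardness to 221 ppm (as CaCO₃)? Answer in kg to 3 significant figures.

23.1 kg

After draining 42% and refilling: 297 × 0.58 + 14 × 0.42 = 178.14 ppm.
Deficit to target: 221 − 178.14 = 42.86 mg/L.
As CaCO₃: 42.86 mg/L × 367,000 L = 15,730 g; ÷ 100.1 = 157.1 mol Ca²⁺.
Mass: 157.1 × 147 = 23,100 g.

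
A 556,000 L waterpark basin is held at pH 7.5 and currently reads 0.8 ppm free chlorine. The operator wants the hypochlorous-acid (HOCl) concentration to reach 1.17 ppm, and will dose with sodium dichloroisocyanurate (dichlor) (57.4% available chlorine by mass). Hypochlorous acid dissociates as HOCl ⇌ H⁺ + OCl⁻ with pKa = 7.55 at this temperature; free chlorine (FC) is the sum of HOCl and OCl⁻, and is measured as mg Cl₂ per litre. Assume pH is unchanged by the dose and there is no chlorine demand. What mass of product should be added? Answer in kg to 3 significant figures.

[OCl⁻]/[HOCl] = 10^(pH − pKa) = 10^(7.5 − 7.55) = 0.8913; fraction as HOCl = 1/(1 + 0.8913) = 0.5288.
Free chlorine required for 1.17 ppm HOCl: 1.17 / 0.5288 = 2.213 ppm.
FC to add: 2.213 − 0.8 = 1.413 mg/L as Cl₂.
Cl₂ equivalent: 1.413 mg/L × 556,000 L = 785.5 g.
Product at 57.4% available Cl: 785.5 / 0.574 = 1368 g.

1.37 kg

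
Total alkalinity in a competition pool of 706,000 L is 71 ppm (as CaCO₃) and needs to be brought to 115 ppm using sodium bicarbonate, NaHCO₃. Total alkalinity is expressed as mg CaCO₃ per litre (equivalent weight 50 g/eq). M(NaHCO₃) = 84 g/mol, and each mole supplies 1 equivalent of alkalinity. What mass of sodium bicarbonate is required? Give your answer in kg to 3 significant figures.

52.2 kg

Alkalinity to add: (115 − 71) = 44 mg/L as CaCO₃ × 706,000 L = 31,060 g as CaCO₃.
Equivalents: 31,060 g ÷ 50 g/eq = 621.3 eq.
NaHCO₃ supplies 1 eq per mole → 621.3 mol.
Mass: 621.3 mol × 84 g/mol = 52,190 g.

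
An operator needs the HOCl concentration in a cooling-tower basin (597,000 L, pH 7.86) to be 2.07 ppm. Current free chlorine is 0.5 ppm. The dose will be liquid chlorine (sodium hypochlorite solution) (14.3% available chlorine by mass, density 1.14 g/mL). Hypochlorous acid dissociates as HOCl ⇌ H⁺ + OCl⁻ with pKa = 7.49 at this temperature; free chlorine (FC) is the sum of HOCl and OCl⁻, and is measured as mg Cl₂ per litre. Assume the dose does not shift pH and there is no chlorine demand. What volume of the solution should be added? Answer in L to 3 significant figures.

23.5 L

[OCl⁻]/[HOCl] = 10^(pH − pKa) = 10^(7.86 − 7.49) = 2.344; fraction as HOCl = 1/(1 + 2.344) = 0.299.
Free chlorine required for 2.07 ppm HOCl: 2.07 / 0.299 = 6.923 ppm.
FC to add: 6.923 − 0.5 = 6.423 mg/L as Cl₂.
Cl₂ equivalent: 6.423 mg/L × 597,000 L = 3834 g.
Product at 14.3% available Cl: 3834 / 0.143 = 26,810 g.
Volume: 26,810 g ÷ 1.14 g/mL = 23,520 mL.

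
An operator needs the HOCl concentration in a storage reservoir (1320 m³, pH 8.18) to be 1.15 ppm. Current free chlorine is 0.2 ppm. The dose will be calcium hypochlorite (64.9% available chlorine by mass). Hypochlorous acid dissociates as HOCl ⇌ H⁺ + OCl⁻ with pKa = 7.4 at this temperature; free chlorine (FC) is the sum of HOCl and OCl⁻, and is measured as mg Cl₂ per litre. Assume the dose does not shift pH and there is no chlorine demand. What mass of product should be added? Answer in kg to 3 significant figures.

16.0 kg

Volume: 1320 m³ = 1,320,000 L.
[OCl⁻]/[HOCl] = 10^(pH − pKa) = 10^(8.18 − 7.4) = 6.026; fraction as HOCl = 1/(1 + 6.026) = 0.1423.
Free chlorine required for 1.15 ppm HOCl: 1.15 / 0.1423 = 8.079 ppm.
FC to add: 8.079 − 0.2 = 7.879 mg/L as Cl₂.
Cl₂ equivalent: 7.879 mg/L × 1,320,000 L = 10,400 g.
Product at 64.9% available Cl: 10,400 / 0.649 = 16,030 g.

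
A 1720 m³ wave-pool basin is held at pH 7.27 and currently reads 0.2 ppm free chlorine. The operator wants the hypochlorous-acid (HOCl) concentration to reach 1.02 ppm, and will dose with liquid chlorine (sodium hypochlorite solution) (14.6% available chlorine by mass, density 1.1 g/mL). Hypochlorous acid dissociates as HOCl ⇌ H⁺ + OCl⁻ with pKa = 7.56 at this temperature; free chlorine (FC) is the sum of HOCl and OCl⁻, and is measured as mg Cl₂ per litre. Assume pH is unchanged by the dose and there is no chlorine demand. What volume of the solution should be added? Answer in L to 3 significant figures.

14.4 L

Volume: 1720 m³ = 1,720,000 L.
[OCl⁻]/[HOCl] = 10^(pH − pKa) = 10^(7.27 − 7.56) = 0.5129; fraction as HOCl = 1/(1 + 0.5129) = 0.661.
Free chlorine required for 1.02 ppm HOCl: 1.02 / 0.661 = 1.543 ppm.
FC to add: 1.543 − 0.2 = 1.343 mg/L as Cl₂.
Cl₂ equivalent: 1.343 mg/L × 1,720,000 L = 2310 g.
Product at 14.6% available Cl: 2310 / 0.146 = 15,820 g.
Volume: 15,820 g ÷ 1.1 g/mL = 14,380 mL.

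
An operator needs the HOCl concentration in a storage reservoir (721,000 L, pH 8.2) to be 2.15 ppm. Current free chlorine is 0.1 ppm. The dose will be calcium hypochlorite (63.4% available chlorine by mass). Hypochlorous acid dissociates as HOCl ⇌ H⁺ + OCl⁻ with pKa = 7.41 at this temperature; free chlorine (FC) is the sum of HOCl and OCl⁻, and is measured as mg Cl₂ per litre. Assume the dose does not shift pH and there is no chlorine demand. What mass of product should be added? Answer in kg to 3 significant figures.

[OCl⁻]/[HOCl] = 10^(pH − pKa) = 10^(8.2 − 7.41) = 6.166; fraction as HOCl = 1/(1 + 6.166) = 0.1395.
Free chlorine required for 2.15 ppm HOCl: 2.15 / 0.1395 = 15.41 ppm.
FC to add: 15.41 − 0.1 = 15.31 mg/L as Cl₂.
Cl₂ equivalent: 15.31 mg/L × 721,000 L = 11,040 g.
Product at 63.4% available Cl: 11,040 / 0.634 = 17,410 g.

17.4 kg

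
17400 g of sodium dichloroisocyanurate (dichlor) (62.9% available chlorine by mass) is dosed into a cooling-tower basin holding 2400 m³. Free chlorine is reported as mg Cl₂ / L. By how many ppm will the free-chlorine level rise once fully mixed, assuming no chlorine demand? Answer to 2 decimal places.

4.56 ppm

Volume: 2400 m³ = 2,400,000 L.
Available chlorine delivered: 17,400 g × 0.629 = 10,940 g as Cl₂.
Concentration rise: 10,940 g / 2,400,000 L = 4.56 mg/L = 4.56 ppm.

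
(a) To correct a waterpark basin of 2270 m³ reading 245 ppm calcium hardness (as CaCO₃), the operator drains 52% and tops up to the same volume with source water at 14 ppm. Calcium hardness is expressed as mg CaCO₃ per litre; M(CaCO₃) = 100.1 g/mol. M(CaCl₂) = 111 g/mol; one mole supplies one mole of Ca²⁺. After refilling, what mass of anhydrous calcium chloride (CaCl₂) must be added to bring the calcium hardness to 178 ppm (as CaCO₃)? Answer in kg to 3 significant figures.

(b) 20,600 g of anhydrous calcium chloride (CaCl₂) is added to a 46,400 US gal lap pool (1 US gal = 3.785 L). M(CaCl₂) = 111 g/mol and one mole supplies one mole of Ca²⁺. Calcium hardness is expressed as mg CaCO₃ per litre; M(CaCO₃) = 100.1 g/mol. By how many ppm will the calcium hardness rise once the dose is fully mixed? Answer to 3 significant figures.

(a) Volume: 2270 m³ = 2,270,000 L.
(a) After draining 52% and refilling: 245 × 0.48 + 14 × 0.52 = 124.88 ppm.
(a) Deficit to target: 178 − 124.88 = 53.12 mg/L.
(a) As CaCO₃: 53.12 mg/L × 2,270,000 L = 120,600 g; ÷ 100.1 = 1205 mol Ca²⁺.
(a) Mass: 1205 × 111 = 133,700 g.

(b) Volume: 46,400 US gal × 3.785 L/gal = 175,624 L.
(b) Moles of Ca²⁺: 20,600 g ÷ 111 g/mol = 185.6 mol.
(b) As CaCO₃: 185.6 mol × 100.1 g/mol = 18,580 g.
(b) Rise: 18,580 g / 175,624 L × 1000 = 105.8 mg/L.

(a) 134 kg; (b) 106 ppm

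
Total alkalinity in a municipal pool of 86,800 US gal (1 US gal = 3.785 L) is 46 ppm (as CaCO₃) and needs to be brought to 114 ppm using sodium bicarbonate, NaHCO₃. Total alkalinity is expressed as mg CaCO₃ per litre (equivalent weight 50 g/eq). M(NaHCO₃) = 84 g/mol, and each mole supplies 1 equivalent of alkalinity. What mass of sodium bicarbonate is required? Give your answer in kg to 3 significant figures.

Volume: 86,800 US gal × 3.785 L/gal = 328,538 L.
Alkalinity to add: (114 − 46) = 68 mg/L as CaCO₃ × 328,538 L = 22,340 g as CaCO₃.
Equivalents: 22,340 g ÷ 50 g/eq = 446.8 eq.
NaHCO₃ supplies 1 eq per mole → 446.8 mol.
Mass: 446.8 mol × 84 g/mol = 37,530 g.

37.5 kg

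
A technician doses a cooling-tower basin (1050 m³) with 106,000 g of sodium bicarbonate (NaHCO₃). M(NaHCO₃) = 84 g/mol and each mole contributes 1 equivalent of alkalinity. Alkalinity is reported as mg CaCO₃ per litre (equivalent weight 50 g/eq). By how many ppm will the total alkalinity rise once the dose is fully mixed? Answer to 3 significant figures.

60.1 ppm

Volume: 1050 m³ = 1,050,000 L.
Moles of NaHCO₃: 106,000 g ÷ 84 g/mol = 1262 mol → 1262 eq of alkalinity.
As CaCO₃: 1262 eq × 50 g/eq = 63,100 g.
Rise: 63,100 g / 1,050,000 L × 1000 = 60.09 mg/L.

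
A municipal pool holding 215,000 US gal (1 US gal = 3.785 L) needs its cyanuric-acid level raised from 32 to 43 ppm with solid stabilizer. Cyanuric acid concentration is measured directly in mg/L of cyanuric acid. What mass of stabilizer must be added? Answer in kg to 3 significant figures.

Volume: 215,000 US gal × 3.785 L/gal = 813,775 L.
CYA to add: (43 − 32) = 11 mg/L × 813,775 L = 8952 g cyanuric acid.

8.95 kg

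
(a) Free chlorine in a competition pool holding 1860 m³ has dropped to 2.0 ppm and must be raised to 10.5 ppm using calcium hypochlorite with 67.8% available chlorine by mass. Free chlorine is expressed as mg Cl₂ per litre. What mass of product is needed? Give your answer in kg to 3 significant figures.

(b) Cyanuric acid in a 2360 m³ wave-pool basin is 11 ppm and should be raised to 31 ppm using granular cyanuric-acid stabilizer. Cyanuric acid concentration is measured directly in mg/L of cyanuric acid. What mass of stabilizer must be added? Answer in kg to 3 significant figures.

(a) 23.3 kg; (b) 47.2 kg

(a) Volume: 1860 m³ = 1,860,000 L.
(a) Chlorine deficit: 10.5 − 2.0 = 8.5 ppm = 8.5 mg/L as Cl₂.
(a) Cl₂ equivalent needed: 8.5 mg/L × 1,860,000 L = 15,810,000 mg = 15,810 g.
(a) Product at 67.8% available chlorine: 15,810 / 0.678 = 23,320 g.

(b) Volume: 2360 m³ = 2,360,000 L.
(b) CYA to add: (31 − 11) = 20 mg/L × 2,360,000 L = 47,200 g cyanuric acid.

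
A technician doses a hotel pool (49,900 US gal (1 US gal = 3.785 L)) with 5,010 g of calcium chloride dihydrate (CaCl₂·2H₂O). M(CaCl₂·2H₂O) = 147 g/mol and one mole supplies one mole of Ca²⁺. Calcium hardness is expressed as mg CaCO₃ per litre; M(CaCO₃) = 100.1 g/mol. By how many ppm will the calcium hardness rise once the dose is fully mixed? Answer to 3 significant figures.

Volume: 49,900 US gal × 3.785 L/gal = 188,872 L.
Moles of Ca²⁺: 5,010 g ÷ 147 g/mol = 34.08 mol.
As CaCO₃: 34.08 mol × 100.1 g/mol = 3412 g.
Rise: 3412 g / 188,872 L × 1000 = 18.06 mg/L.

18.1 ppm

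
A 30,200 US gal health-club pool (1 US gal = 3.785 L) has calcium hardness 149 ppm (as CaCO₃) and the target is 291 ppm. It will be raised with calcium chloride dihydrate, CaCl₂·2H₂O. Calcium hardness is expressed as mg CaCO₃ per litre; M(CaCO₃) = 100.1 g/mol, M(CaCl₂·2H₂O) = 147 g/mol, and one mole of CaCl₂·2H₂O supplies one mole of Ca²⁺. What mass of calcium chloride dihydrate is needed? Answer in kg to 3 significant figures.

Volume: 30,200 US gal × 3.785 L/gal = 114,307 L.
Hardness to add: (291 − 149) = 142 mg/L as CaCO₃ × 114,307 L = 16,230 g as CaCO₃.
Moles of Ca²⁺ (1 mol Ca²⁺ ≡ 1 mol CaCO₃): 16,230 / 100.1 g/mol = 162.2 mol.
Mass of CaCl₂·2H₂O: 162.2 × 147 = 23,840 g.

23.8 kg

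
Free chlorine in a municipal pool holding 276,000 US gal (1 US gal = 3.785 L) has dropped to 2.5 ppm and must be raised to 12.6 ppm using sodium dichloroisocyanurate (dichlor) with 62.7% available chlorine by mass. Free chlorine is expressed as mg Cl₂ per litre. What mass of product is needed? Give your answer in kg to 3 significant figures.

Volume: 276,000 US gal × 3.785 L/gal = 1,044,660 L.
Chlorine deficit: 12.6 − 2.5 = 10.1 ppm = 10.1 mg/L as Cl₂.
Cl₂ equivalent needed: 10.1 mg/L × 1,044,660 L = 10,550,000 mg = 10,550 g.
Product at 62.7% available chlorine: 10,550 / 0.627 = 16,830 g.

16.8 kg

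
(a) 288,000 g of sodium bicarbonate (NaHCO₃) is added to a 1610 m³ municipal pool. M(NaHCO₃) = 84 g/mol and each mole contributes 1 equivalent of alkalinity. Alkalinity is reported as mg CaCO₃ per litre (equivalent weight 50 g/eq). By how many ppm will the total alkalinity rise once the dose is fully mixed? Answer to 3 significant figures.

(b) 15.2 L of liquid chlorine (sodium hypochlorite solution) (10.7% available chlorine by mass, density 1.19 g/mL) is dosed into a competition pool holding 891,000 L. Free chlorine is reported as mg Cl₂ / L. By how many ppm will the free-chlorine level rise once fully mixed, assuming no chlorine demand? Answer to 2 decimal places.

(a) Volume: 1610 m³ = 1,610,000 L.
(a) Moles of NaHCO₃: 288,000 g ÷ 84 g/mol = 3429 mol → 3429 eq of alkalinity.
(a) As CaCO₃: 3429 eq × 50 g/eq = 171,400 g.
(a) Rise: 171,400 g / 1,610,000 L × 1000 = 106.5 mg/L.

(b) Mass of solution: 15.2 L × 1000 mL/L × 1.19 g/mL = 18,090 g.
(b) Available chlorine delivered: 18,090 g × 0.107 = 1935 g as Cl₂.
(b) Concentration rise: 1935 g / 891,000 L = 2.172 mg/L = 2.17 ppm.

(a) 106 ppm; (b) 2.17 ppm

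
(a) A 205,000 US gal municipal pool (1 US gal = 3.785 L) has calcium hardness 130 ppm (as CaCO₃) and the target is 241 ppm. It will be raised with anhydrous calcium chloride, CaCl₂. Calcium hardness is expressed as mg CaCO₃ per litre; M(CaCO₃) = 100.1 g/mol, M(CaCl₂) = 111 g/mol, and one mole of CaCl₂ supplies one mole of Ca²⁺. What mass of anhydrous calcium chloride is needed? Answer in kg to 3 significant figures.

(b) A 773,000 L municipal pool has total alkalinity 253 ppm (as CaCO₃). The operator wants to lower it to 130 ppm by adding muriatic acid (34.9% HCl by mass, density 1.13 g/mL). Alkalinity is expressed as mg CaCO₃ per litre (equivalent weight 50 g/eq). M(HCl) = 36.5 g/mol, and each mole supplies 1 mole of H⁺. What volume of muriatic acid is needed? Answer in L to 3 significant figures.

(a) 95.5 kg; (b) 176 L

(a) Volume: 205,000 US gal × 3.785 L/gal = 775,925 L.
(a) Hardness to add: (241 − 130) = 111 mg/L as CaCO₃ × 775,925 L = 86,130 g as CaCO₃.
(a) Moles of Ca²⁺ (1 mol Ca²⁺ ≡ 1 mol CaCO₃): 86,130 / 100.1 g/mol = 860.4 mol.
(a) Mass of CaCl₂: 860.4 × 111 = 95,510 g.

(b) Alkalinity to neutralize: (253 − 130) = 123 mg/L as CaCO₃ × 773,000 L = 95,080 g as CaCO₃.
(b) Equivalents of H⁺ required: 95,080 ÷ 50 g/eq = 1902 eq = 1902 mol HCl.
(b) Mass of HCl: 1902 × 36.5 = 69,410 g.
(b) Mass of 34.9% solution: 69,410 / 0.349 = 198,900 g.
(b) Volume: 198,900 g ÷ 1.13 g/mL = 176,000 mL.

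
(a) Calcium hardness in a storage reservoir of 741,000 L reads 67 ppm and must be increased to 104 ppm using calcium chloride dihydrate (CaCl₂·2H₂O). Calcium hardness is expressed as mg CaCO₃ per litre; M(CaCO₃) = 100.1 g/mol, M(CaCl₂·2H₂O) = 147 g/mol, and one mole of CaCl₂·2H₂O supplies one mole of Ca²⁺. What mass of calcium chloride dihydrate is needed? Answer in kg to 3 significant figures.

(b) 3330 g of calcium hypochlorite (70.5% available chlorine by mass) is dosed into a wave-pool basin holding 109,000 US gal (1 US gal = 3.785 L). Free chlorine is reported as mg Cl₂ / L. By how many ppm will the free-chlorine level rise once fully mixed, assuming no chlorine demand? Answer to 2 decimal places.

(a) 40.3 kg; (b) 5.69 ppm

(a) Hardness to add: (104 − 67) = 37 mg/L as CaCO₃ × 741,000 L = 27,420 g as CaCO₃.
(a) Moles of Ca²⁺ (1 mol Ca²⁺ ≡ 1 mol CaCO₃): 27,420 / 100.1 g/mol = 273.9 mol.
(a) Mass of CaCl₂·2H₂O: 273.9 × 147 = 40,260 g.

(b) Volume: 109,000 US gal × 3.785 L/gal = 412,565 L.
(b) Available chlorine delivered: 3330 g × 0.705 = 2348 g as Cl₂.
(b) Concentration rise: 2348 g / 412,565 L = 5.69 mg/L = 5.69 ppm.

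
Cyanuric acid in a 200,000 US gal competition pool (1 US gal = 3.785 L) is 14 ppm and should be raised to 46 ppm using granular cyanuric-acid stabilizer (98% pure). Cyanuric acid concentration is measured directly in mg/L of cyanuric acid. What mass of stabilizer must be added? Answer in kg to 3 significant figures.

Volume: 200,000 US gal × 3.785 L/gal = 757,000 L.
CYA to add: (46 − 14) = 32 mg/L × 757,000 L = 24,220 g cyanuric acid.
At 98% purity: 24,220 / 0.98 = 24,720 g product.

24.7 kg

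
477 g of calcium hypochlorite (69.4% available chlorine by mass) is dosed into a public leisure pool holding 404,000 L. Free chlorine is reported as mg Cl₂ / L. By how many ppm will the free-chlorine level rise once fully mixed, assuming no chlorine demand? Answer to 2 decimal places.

Available chlorine delivered: 477 g × 0.694 = 331 g as Cl₂.
Concentration rise: 331 g / 404,000 L = 0.8194 mg/L = 0.82 ppm.

0.82 ppm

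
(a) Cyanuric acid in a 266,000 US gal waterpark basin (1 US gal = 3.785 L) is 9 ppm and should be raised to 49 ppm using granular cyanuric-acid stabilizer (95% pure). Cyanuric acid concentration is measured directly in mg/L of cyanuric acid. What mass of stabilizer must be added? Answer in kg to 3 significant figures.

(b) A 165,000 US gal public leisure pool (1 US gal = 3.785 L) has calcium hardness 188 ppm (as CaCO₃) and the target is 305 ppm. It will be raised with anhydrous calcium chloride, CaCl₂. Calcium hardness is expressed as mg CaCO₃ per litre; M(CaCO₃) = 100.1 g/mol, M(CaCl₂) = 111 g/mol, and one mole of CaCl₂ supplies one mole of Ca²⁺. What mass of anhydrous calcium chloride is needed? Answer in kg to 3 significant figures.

(a) 42.4 kg; (b) 81.0 kg

(a) Volume: 266,000 US gal × 3.785 L/gal = 1,006,810 L.
(a) CYA to add: (49 − 9) = 40 mg/L × 1,006,810 L = 40,270 g cyanuric acid.
(a) At 95% purity: 40,270 / 0.95 = 42,390 g product.

(b) Volume: 165,000 US gal × 3.785 L/gal = 624,525 L.
(b) Hardness to add: (305 − 188) = 117 mg/L as CaCO₃ × 624,525 L = 73,070 g as CaCO₃.
(b) Moles of Ca²⁺ (1 mol Ca²⁺ ≡ 1 mol CaCO₃): 73,070 / 100.1 g/mol = 730 mol.
(b) Mass of CaCl₂: 730 × 111 = 81,030 g.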